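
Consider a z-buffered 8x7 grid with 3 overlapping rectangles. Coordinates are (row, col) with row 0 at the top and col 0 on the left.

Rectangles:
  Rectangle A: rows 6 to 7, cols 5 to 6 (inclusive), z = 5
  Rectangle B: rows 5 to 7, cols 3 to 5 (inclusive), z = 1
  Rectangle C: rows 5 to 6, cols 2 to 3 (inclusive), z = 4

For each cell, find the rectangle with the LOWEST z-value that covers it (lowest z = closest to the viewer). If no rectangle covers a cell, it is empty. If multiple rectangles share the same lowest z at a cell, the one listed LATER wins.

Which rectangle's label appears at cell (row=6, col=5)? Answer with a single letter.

Check cell (6,5):
  A: rows 6-7 cols 5-6 z=5 -> covers; best now A (z=5)
  B: rows 5-7 cols 3-5 z=1 -> covers; best now B (z=1)
  C: rows 5-6 cols 2-3 -> outside (col miss)
Winner: B at z=1

Answer: B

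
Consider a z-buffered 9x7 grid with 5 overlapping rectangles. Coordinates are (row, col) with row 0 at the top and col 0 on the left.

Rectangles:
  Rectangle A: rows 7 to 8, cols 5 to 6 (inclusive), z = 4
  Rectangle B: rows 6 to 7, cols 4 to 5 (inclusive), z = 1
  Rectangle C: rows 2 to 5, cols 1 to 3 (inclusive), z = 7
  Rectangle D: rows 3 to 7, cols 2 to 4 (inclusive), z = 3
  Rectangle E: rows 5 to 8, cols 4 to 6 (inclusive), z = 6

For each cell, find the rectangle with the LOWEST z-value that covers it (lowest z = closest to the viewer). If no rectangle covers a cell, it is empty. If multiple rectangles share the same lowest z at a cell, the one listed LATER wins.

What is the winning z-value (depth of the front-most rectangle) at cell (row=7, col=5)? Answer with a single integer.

Answer: 1

Derivation:
Check cell (7,5):
  A: rows 7-8 cols 5-6 z=4 -> covers; best now A (z=4)
  B: rows 6-7 cols 4-5 z=1 -> covers; best now B (z=1)
  C: rows 2-5 cols 1-3 -> outside (row miss)
  D: rows 3-7 cols 2-4 -> outside (col miss)
  E: rows 5-8 cols 4-6 z=6 -> covers; best now B (z=1)
Winner: B at z=1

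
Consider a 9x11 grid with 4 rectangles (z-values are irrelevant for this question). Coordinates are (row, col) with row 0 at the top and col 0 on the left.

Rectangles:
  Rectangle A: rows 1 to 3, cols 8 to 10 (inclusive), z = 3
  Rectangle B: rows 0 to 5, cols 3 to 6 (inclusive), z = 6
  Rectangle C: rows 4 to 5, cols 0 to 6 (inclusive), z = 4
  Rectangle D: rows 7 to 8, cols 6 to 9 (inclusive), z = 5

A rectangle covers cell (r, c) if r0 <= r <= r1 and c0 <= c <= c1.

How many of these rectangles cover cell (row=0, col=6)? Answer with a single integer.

Check cell (0,6):
  A: rows 1-3 cols 8-10 -> outside (row miss)
  B: rows 0-5 cols 3-6 -> covers
  C: rows 4-5 cols 0-6 -> outside (row miss)
  D: rows 7-8 cols 6-9 -> outside (row miss)
Count covering = 1

Answer: 1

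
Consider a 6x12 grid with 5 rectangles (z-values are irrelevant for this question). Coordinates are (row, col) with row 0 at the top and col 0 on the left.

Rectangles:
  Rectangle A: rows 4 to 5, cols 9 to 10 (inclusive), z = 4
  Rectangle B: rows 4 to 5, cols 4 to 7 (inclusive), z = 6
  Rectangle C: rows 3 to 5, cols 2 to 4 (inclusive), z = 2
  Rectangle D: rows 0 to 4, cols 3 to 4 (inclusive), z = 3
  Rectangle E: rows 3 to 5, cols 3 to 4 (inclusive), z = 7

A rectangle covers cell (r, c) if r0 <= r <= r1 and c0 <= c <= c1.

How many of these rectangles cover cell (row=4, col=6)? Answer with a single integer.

Answer: 1

Derivation:
Check cell (4,6):
  A: rows 4-5 cols 9-10 -> outside (col miss)
  B: rows 4-5 cols 4-7 -> covers
  C: rows 3-5 cols 2-4 -> outside (col miss)
  D: rows 0-4 cols 3-4 -> outside (col miss)
  E: rows 3-5 cols 3-4 -> outside (col miss)
Count covering = 1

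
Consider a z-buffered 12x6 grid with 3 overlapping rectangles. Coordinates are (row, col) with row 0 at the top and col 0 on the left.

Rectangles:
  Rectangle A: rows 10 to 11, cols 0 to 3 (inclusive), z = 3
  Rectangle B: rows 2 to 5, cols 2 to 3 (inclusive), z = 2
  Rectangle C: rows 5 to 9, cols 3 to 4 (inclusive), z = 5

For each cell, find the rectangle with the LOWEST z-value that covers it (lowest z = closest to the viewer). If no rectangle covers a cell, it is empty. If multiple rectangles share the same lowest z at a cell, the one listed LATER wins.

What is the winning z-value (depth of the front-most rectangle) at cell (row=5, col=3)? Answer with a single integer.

Check cell (5,3):
  A: rows 10-11 cols 0-3 -> outside (row miss)
  B: rows 2-5 cols 2-3 z=2 -> covers; best now B (z=2)
  C: rows 5-9 cols 3-4 z=5 -> covers; best now B (z=2)
Winner: B at z=2

Answer: 2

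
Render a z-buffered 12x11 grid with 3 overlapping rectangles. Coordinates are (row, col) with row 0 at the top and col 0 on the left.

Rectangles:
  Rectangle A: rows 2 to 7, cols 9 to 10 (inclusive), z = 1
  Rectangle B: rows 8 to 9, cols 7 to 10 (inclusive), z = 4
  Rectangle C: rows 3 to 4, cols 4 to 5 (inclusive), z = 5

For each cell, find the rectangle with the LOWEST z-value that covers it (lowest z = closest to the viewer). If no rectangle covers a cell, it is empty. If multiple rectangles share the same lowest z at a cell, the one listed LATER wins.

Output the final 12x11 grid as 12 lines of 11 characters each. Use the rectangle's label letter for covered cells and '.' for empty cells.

...........
...........
.........AA
....CC...AA
....CC...AA
.........AA
.........AA
.........AA
.......BBBB
.......BBBB
...........
...........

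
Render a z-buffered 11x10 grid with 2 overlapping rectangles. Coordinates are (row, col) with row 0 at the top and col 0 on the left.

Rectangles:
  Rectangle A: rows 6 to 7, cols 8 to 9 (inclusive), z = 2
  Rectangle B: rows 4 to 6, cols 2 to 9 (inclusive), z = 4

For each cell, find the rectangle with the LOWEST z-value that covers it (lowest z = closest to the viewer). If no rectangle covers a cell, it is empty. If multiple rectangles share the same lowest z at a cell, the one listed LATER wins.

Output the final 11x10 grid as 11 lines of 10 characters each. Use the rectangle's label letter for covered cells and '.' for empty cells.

..........
..........
..........
..........
..BBBBBBBB
..BBBBBBBB
..BBBBBBAA
........AA
..........
..........
..........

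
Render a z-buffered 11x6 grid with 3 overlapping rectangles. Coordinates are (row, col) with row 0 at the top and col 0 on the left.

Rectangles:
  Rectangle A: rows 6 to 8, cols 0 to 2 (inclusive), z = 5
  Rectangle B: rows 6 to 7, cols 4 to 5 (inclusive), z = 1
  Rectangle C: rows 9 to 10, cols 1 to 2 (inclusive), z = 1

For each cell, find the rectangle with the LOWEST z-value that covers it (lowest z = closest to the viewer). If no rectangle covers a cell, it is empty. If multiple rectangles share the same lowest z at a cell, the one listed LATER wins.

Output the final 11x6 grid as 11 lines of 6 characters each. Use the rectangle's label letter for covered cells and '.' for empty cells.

......
......
......
......
......
......
AAA.BB
AAA.BB
AAA...
.CC...
.CC...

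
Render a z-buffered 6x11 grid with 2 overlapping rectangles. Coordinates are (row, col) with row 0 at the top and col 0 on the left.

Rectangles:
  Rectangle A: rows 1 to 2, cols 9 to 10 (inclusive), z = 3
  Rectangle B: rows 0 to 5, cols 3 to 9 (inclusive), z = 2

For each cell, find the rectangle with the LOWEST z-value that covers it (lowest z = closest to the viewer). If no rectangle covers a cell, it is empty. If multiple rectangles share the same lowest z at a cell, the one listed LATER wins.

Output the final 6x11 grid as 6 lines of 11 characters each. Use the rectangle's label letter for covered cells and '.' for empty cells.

...BBBBBBB.
...BBBBBBBA
...BBBBBBBA
...BBBBBBB.
...BBBBBBB.
...BBBBBBB.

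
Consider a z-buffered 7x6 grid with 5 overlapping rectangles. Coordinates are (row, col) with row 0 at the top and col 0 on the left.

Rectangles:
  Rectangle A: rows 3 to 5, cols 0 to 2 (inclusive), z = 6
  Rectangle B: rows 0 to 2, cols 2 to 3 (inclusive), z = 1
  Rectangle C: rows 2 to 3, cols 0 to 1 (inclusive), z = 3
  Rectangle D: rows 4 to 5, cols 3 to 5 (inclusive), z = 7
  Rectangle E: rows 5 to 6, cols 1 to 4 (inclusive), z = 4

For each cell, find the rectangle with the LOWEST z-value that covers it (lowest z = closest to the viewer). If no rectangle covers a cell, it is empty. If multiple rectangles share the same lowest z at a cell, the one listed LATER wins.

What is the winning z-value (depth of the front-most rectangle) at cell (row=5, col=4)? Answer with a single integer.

Check cell (5,4):
  A: rows 3-5 cols 0-2 -> outside (col miss)
  B: rows 0-2 cols 2-3 -> outside (row miss)
  C: rows 2-3 cols 0-1 -> outside (row miss)
  D: rows 4-5 cols 3-5 z=7 -> covers; best now D (z=7)
  E: rows 5-6 cols 1-4 z=4 -> covers; best now E (z=4)
Winner: E at z=4

Answer: 4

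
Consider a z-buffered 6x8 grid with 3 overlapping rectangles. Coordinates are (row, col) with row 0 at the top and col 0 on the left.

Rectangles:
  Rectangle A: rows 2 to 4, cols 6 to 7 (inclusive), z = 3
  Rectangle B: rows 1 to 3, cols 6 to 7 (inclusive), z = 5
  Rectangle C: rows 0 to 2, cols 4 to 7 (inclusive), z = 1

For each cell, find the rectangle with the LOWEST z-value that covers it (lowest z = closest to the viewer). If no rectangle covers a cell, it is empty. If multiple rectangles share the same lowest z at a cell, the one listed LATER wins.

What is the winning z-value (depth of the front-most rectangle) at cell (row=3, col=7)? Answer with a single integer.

Check cell (3,7):
  A: rows 2-4 cols 6-7 z=3 -> covers; best now A (z=3)
  B: rows 1-3 cols 6-7 z=5 -> covers; best now A (z=3)
  C: rows 0-2 cols 4-7 -> outside (row miss)
Winner: A at z=3

Answer: 3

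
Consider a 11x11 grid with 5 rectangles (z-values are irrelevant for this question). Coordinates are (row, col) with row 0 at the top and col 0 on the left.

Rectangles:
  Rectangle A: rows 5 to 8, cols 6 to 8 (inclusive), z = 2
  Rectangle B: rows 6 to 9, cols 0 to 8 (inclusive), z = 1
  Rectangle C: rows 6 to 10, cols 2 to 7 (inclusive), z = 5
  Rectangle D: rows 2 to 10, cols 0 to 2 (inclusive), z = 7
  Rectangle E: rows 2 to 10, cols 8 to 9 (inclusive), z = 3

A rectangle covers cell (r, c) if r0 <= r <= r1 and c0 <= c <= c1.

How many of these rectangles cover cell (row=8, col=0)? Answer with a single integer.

Check cell (8,0):
  A: rows 5-8 cols 6-8 -> outside (col miss)
  B: rows 6-9 cols 0-8 -> covers
  C: rows 6-10 cols 2-7 -> outside (col miss)
  D: rows 2-10 cols 0-2 -> covers
  E: rows 2-10 cols 8-9 -> outside (col miss)
Count covering = 2

Answer: 2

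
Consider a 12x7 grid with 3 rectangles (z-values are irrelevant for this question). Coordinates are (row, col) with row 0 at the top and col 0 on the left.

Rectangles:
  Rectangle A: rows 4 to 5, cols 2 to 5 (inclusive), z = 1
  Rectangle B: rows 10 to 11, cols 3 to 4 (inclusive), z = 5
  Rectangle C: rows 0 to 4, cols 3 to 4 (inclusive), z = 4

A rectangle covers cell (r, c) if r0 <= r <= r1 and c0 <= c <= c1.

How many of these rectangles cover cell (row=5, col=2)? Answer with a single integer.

Answer: 1

Derivation:
Check cell (5,2):
  A: rows 4-5 cols 2-5 -> covers
  B: rows 10-11 cols 3-4 -> outside (row miss)
  C: rows 0-4 cols 3-4 -> outside (row miss)
Count covering = 1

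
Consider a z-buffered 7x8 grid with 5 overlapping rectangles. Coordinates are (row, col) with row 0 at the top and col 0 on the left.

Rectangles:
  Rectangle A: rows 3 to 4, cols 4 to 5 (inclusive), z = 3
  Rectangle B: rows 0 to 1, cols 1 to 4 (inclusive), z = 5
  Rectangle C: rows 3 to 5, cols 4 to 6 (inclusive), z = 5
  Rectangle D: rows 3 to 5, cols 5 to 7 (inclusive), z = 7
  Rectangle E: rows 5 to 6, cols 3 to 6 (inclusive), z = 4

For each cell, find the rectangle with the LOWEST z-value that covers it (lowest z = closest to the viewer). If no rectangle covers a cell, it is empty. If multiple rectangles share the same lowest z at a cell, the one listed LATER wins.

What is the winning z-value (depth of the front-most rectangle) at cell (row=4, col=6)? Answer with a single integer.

Answer: 5

Derivation:
Check cell (4,6):
  A: rows 3-4 cols 4-5 -> outside (col miss)
  B: rows 0-1 cols 1-4 -> outside (row miss)
  C: rows 3-5 cols 4-6 z=5 -> covers; best now C (z=5)
  D: rows 3-5 cols 5-7 z=7 -> covers; best now C (z=5)
  E: rows 5-6 cols 3-6 -> outside (row miss)
Winner: C at z=5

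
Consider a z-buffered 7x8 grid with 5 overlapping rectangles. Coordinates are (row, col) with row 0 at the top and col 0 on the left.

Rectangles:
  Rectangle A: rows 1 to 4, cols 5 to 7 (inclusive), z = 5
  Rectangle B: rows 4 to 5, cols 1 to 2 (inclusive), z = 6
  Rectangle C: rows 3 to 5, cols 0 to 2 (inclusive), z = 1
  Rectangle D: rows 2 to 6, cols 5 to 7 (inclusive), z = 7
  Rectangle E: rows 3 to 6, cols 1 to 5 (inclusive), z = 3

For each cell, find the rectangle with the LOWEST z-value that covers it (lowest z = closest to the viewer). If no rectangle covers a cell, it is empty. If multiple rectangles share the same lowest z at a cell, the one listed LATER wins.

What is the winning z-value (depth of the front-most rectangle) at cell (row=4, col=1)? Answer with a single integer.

Check cell (4,1):
  A: rows 1-4 cols 5-7 -> outside (col miss)
  B: rows 4-5 cols 1-2 z=6 -> covers; best now B (z=6)
  C: rows 3-5 cols 0-2 z=1 -> covers; best now C (z=1)
  D: rows 2-6 cols 5-7 -> outside (col miss)
  E: rows 3-6 cols 1-5 z=3 -> covers; best now C (z=1)
Winner: C at z=1

Answer: 1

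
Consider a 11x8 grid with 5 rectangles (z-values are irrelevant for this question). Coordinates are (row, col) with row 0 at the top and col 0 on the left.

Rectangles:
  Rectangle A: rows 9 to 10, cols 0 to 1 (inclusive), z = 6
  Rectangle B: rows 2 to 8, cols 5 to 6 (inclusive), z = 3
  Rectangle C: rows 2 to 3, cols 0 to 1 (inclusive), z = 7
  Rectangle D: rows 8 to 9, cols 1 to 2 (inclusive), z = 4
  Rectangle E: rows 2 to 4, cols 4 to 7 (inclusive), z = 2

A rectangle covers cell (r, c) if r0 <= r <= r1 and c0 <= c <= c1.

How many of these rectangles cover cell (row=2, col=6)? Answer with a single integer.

Check cell (2,6):
  A: rows 9-10 cols 0-1 -> outside (row miss)
  B: rows 2-8 cols 5-6 -> covers
  C: rows 2-3 cols 0-1 -> outside (col miss)
  D: rows 8-9 cols 1-2 -> outside (row miss)
  E: rows 2-4 cols 4-7 -> covers
Count covering = 2

Answer: 2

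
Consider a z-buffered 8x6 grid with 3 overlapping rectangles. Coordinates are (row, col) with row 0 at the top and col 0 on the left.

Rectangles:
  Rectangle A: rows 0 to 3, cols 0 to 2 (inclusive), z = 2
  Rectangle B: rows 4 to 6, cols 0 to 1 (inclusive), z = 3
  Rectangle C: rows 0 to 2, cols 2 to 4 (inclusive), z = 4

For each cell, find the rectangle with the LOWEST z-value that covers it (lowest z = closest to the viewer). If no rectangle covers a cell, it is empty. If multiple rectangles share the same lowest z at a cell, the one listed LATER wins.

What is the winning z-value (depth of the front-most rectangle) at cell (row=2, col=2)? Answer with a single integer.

Answer: 2

Derivation:
Check cell (2,2):
  A: rows 0-3 cols 0-2 z=2 -> covers; best now A (z=2)
  B: rows 4-6 cols 0-1 -> outside (row miss)
  C: rows 0-2 cols 2-4 z=4 -> covers; best now A (z=2)
Winner: A at z=2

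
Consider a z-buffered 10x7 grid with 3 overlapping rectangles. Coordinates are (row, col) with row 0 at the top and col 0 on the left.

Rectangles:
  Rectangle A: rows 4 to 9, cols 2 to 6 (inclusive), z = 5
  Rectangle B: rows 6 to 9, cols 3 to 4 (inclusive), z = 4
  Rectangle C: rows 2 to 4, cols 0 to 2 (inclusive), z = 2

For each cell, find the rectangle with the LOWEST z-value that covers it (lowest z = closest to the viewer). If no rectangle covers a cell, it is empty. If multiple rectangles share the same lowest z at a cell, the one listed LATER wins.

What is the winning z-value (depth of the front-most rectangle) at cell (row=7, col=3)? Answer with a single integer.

Check cell (7,3):
  A: rows 4-9 cols 2-6 z=5 -> covers; best now A (z=5)
  B: rows 6-9 cols 3-4 z=4 -> covers; best now B (z=4)
  C: rows 2-4 cols 0-2 -> outside (row miss)
Winner: B at z=4

Answer: 4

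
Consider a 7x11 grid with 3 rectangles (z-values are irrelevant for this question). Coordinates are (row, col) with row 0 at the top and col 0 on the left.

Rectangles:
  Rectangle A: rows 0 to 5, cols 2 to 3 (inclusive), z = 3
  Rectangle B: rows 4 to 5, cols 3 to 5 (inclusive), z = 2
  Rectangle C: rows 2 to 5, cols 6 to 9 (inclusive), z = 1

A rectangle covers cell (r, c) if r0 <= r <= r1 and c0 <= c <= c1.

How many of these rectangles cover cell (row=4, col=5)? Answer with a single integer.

Check cell (4,5):
  A: rows 0-5 cols 2-3 -> outside (col miss)
  B: rows 4-5 cols 3-5 -> covers
  C: rows 2-5 cols 6-9 -> outside (col miss)
Count covering = 1

Answer: 1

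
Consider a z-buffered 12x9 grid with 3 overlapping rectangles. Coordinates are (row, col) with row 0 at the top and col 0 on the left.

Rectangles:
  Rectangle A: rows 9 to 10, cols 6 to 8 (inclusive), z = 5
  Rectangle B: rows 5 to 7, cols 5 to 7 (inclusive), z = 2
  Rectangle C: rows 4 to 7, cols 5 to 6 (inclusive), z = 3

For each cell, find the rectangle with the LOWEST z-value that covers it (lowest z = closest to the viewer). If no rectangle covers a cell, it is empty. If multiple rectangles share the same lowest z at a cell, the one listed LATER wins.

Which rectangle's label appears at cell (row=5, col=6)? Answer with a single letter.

Answer: B

Derivation:
Check cell (5,6):
  A: rows 9-10 cols 6-8 -> outside (row miss)
  B: rows 5-7 cols 5-7 z=2 -> covers; best now B (z=2)
  C: rows 4-7 cols 5-6 z=3 -> covers; best now B (z=2)
Winner: B at z=2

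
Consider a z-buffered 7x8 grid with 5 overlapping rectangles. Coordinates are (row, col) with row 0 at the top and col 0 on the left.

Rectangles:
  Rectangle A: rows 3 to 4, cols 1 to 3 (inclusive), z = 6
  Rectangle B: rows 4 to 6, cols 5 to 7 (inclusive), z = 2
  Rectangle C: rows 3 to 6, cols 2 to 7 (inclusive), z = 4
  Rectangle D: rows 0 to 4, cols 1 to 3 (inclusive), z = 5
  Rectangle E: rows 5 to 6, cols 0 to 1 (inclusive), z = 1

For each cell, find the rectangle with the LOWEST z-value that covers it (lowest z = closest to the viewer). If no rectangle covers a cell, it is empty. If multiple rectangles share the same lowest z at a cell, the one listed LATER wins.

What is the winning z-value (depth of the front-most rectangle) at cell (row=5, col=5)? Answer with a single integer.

Check cell (5,5):
  A: rows 3-4 cols 1-3 -> outside (row miss)
  B: rows 4-6 cols 5-7 z=2 -> covers; best now B (z=2)
  C: rows 3-6 cols 2-7 z=4 -> covers; best now B (z=2)
  D: rows 0-4 cols 1-3 -> outside (row miss)
  E: rows 5-6 cols 0-1 -> outside (col miss)
Winner: B at z=2

Answer: 2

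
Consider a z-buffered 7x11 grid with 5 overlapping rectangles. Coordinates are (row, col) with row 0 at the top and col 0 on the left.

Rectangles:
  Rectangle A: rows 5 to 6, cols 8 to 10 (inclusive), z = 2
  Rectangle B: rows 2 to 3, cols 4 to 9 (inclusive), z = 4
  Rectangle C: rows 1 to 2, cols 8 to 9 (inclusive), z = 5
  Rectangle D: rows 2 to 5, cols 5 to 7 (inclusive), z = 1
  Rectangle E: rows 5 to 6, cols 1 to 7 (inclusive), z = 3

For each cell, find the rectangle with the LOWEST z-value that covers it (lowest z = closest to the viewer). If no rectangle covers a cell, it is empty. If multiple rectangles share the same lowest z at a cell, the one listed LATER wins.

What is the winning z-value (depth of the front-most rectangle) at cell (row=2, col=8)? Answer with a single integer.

Answer: 4

Derivation:
Check cell (2,8):
  A: rows 5-6 cols 8-10 -> outside (row miss)
  B: rows 2-3 cols 4-9 z=4 -> covers; best now B (z=4)
  C: rows 1-2 cols 8-9 z=5 -> covers; best now B (z=4)
  D: rows 2-5 cols 5-7 -> outside (col miss)
  E: rows 5-6 cols 1-7 -> outside (row miss)
Winner: B at z=4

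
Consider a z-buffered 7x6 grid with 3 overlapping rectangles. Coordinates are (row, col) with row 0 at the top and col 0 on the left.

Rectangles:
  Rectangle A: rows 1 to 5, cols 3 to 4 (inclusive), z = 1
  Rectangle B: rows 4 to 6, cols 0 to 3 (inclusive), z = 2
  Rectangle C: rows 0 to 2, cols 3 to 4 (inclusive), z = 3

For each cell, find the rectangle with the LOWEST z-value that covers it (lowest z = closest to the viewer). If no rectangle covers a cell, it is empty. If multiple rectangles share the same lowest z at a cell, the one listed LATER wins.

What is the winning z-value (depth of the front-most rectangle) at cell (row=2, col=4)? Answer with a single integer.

Answer: 1

Derivation:
Check cell (2,4):
  A: rows 1-5 cols 3-4 z=1 -> covers; best now A (z=1)
  B: rows 4-6 cols 0-3 -> outside (row miss)
  C: rows 0-2 cols 3-4 z=3 -> covers; best now A (z=1)
Winner: A at z=1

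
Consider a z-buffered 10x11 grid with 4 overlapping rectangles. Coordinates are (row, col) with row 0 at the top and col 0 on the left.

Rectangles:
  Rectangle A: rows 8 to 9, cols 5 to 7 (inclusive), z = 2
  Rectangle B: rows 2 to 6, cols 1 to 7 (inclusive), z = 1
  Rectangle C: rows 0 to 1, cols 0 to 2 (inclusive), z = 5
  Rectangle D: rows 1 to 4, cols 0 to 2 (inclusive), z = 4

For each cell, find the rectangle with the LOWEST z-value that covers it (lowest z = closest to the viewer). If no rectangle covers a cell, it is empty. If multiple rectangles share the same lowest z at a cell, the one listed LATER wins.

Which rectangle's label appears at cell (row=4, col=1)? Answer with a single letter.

Check cell (4,1):
  A: rows 8-9 cols 5-7 -> outside (row miss)
  B: rows 2-6 cols 1-7 z=1 -> covers; best now B (z=1)
  C: rows 0-1 cols 0-2 -> outside (row miss)
  D: rows 1-4 cols 0-2 z=4 -> covers; best now B (z=1)
Winner: B at z=1

Answer: B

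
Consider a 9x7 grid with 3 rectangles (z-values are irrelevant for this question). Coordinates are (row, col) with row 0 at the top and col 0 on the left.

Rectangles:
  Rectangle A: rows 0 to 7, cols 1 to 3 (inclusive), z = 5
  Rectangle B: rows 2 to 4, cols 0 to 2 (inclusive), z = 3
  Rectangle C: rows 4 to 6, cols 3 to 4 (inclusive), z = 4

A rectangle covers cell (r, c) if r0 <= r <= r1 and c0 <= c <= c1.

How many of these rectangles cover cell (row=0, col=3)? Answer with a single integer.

Answer: 1

Derivation:
Check cell (0,3):
  A: rows 0-7 cols 1-3 -> covers
  B: rows 2-4 cols 0-2 -> outside (row miss)
  C: rows 4-6 cols 3-4 -> outside (row miss)
Count covering = 1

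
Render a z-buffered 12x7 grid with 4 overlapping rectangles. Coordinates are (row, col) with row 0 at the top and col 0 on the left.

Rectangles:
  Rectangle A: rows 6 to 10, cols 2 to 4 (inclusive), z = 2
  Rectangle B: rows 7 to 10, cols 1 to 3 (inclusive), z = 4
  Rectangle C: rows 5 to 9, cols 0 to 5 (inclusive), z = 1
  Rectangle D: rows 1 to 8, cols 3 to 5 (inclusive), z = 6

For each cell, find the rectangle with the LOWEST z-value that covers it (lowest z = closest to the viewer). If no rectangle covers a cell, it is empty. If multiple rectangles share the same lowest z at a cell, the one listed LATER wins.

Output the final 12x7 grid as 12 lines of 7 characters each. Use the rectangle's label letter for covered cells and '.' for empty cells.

.......
...DDD.
...DDD.
...DDD.
...DDD.
CCCCCC.
CCCCCC.
CCCCCC.
CCCCCC.
CCCCCC.
.BAAA..
.......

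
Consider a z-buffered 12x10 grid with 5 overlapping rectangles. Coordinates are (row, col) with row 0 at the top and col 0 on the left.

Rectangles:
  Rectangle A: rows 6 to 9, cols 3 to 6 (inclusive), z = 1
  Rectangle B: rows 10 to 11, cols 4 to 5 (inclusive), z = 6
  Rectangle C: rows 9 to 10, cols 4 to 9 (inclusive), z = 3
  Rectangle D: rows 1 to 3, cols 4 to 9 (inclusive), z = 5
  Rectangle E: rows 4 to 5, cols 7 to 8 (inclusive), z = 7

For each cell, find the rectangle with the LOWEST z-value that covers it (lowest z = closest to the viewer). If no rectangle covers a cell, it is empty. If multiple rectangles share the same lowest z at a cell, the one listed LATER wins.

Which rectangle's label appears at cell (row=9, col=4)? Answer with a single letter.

Answer: A

Derivation:
Check cell (9,4):
  A: rows 6-9 cols 3-6 z=1 -> covers; best now A (z=1)
  B: rows 10-11 cols 4-5 -> outside (row miss)
  C: rows 9-10 cols 4-9 z=3 -> covers; best now A (z=1)
  D: rows 1-3 cols 4-9 -> outside (row miss)
  E: rows 4-5 cols 7-8 -> outside (row miss)
Winner: A at z=1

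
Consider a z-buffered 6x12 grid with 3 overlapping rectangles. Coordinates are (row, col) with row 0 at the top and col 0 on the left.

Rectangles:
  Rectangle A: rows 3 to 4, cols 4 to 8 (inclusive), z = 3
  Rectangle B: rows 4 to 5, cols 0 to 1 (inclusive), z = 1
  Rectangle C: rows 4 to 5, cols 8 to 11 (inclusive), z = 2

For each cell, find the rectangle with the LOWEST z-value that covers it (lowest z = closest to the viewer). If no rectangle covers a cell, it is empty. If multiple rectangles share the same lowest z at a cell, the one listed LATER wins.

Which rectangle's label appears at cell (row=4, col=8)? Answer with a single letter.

Answer: C

Derivation:
Check cell (4,8):
  A: rows 3-4 cols 4-8 z=3 -> covers; best now A (z=3)
  B: rows 4-5 cols 0-1 -> outside (col miss)
  C: rows 4-5 cols 8-11 z=2 -> covers; best now C (z=2)
Winner: C at z=2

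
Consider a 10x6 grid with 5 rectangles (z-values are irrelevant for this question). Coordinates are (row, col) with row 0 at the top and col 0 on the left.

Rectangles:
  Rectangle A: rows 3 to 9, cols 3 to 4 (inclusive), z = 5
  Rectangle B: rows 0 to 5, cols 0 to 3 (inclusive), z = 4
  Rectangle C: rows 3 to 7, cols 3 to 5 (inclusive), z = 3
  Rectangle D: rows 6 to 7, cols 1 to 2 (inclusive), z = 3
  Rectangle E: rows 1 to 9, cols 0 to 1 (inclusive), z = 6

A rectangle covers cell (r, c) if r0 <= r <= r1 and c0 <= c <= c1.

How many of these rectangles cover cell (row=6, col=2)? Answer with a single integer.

Answer: 1

Derivation:
Check cell (6,2):
  A: rows 3-9 cols 3-4 -> outside (col miss)
  B: rows 0-5 cols 0-3 -> outside (row miss)
  C: rows 3-7 cols 3-5 -> outside (col miss)
  D: rows 6-7 cols 1-2 -> covers
  E: rows 1-9 cols 0-1 -> outside (col miss)
Count covering = 1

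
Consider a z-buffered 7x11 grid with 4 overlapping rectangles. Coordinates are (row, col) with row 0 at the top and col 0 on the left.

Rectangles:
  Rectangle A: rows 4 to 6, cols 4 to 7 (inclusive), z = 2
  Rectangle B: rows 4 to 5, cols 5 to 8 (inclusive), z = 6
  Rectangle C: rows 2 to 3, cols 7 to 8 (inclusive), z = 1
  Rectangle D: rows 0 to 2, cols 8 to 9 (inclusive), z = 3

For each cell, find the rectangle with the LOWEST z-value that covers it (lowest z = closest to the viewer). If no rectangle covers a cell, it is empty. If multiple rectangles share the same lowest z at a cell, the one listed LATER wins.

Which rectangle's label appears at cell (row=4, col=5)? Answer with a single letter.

Check cell (4,5):
  A: rows 4-6 cols 4-7 z=2 -> covers; best now A (z=2)
  B: rows 4-5 cols 5-8 z=6 -> covers; best now A (z=2)
  C: rows 2-3 cols 7-8 -> outside (row miss)
  D: rows 0-2 cols 8-9 -> outside (row miss)
Winner: A at z=2

Answer: A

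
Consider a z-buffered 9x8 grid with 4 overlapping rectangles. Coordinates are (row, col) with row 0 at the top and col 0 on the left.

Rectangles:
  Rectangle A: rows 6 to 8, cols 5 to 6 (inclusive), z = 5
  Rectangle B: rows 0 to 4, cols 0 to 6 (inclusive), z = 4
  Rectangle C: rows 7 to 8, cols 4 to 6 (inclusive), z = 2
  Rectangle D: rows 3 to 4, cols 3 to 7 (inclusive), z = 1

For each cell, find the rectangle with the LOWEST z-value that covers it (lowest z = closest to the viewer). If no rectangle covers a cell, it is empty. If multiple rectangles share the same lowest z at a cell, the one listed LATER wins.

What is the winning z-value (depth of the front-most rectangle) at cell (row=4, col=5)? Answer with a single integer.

Check cell (4,5):
  A: rows 6-8 cols 5-6 -> outside (row miss)
  B: rows 0-4 cols 0-6 z=4 -> covers; best now B (z=4)
  C: rows 7-8 cols 4-6 -> outside (row miss)
  D: rows 3-4 cols 3-7 z=1 -> covers; best now D (z=1)
Winner: D at z=1

Answer: 1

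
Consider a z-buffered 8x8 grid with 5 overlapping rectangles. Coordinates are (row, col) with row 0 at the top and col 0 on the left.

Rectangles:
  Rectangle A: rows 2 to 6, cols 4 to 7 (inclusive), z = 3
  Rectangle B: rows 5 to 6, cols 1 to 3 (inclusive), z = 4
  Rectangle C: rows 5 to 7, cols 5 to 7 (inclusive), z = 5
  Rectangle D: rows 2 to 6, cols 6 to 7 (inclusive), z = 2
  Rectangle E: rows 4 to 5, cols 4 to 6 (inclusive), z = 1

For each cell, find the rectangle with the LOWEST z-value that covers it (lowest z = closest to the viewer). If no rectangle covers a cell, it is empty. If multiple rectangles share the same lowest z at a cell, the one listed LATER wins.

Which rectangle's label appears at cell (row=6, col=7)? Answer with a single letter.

Check cell (6,7):
  A: rows 2-6 cols 4-7 z=3 -> covers; best now A (z=3)
  B: rows 5-6 cols 1-3 -> outside (col miss)
  C: rows 5-7 cols 5-7 z=5 -> covers; best now A (z=3)
  D: rows 2-6 cols 6-7 z=2 -> covers; best now D (z=2)
  E: rows 4-5 cols 4-6 -> outside (row miss)
Winner: D at z=2

Answer: D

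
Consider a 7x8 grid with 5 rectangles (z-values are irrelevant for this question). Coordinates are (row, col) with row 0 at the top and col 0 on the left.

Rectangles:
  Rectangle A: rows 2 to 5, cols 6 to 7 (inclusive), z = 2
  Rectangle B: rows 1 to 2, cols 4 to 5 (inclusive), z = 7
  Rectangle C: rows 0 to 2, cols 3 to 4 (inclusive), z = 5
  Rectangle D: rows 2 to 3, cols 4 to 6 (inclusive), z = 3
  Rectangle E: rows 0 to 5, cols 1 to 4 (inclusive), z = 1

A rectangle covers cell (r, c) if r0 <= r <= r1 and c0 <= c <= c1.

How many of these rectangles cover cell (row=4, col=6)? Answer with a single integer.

Check cell (4,6):
  A: rows 2-5 cols 6-7 -> covers
  B: rows 1-2 cols 4-5 -> outside (row miss)
  C: rows 0-2 cols 3-4 -> outside (row miss)
  D: rows 2-3 cols 4-6 -> outside (row miss)
  E: rows 0-5 cols 1-4 -> outside (col miss)
Count covering = 1

Answer: 1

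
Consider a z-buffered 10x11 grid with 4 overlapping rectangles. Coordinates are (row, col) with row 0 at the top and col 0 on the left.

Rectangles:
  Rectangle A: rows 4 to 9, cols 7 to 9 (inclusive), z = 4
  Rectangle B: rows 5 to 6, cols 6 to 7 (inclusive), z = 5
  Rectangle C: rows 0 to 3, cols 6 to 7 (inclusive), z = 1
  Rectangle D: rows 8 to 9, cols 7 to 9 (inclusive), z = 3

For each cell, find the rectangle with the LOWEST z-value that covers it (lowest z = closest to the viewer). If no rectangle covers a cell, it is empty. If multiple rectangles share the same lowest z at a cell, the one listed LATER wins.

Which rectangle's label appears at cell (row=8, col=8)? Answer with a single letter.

Answer: D

Derivation:
Check cell (8,8):
  A: rows 4-9 cols 7-9 z=4 -> covers; best now A (z=4)
  B: rows 5-6 cols 6-7 -> outside (row miss)
  C: rows 0-3 cols 6-7 -> outside (row miss)
  D: rows 8-9 cols 7-9 z=3 -> covers; best now D (z=3)
Winner: D at z=3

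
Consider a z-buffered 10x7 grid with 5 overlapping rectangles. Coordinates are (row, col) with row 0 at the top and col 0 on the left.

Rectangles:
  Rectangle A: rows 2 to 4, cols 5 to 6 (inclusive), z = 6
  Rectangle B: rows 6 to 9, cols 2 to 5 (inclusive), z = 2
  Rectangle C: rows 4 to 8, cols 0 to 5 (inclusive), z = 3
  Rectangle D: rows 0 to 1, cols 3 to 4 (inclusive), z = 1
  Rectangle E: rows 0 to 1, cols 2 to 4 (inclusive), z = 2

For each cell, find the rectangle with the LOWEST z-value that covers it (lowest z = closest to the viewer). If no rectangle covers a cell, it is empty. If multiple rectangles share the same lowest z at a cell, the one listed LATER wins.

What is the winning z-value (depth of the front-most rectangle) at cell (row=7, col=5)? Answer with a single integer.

Answer: 2

Derivation:
Check cell (7,5):
  A: rows 2-4 cols 5-6 -> outside (row miss)
  B: rows 6-9 cols 2-5 z=2 -> covers; best now B (z=2)
  C: rows 4-8 cols 0-5 z=3 -> covers; best now B (z=2)
  D: rows 0-1 cols 3-4 -> outside (row miss)
  E: rows 0-1 cols 2-4 -> outside (row miss)
Winner: B at z=2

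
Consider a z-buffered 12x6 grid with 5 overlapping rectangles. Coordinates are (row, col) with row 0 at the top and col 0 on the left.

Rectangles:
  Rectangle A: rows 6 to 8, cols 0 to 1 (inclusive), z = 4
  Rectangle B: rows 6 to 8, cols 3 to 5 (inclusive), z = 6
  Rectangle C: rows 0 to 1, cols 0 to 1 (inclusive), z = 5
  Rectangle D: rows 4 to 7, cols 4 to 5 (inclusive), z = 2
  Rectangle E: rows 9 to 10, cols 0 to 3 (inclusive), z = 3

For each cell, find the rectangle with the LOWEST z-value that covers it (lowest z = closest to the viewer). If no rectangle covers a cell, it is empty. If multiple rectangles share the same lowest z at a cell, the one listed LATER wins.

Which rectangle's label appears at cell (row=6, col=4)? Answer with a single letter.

Answer: D

Derivation:
Check cell (6,4):
  A: rows 6-8 cols 0-1 -> outside (col miss)
  B: rows 6-8 cols 3-5 z=6 -> covers; best now B (z=6)
  C: rows 0-1 cols 0-1 -> outside (row miss)
  D: rows 4-7 cols 4-5 z=2 -> covers; best now D (z=2)
  E: rows 9-10 cols 0-3 -> outside (row miss)
Winner: D at z=2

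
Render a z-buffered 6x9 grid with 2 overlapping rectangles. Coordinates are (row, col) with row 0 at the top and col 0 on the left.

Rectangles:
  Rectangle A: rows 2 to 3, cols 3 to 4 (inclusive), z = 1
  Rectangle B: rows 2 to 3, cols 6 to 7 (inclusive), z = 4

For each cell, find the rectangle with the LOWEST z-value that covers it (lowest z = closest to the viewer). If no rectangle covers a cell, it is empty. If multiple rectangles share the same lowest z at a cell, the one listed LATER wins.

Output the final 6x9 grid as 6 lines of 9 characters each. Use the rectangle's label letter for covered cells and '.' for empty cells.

.........
.........
...AA.BB.
...AA.BB.
.........
.........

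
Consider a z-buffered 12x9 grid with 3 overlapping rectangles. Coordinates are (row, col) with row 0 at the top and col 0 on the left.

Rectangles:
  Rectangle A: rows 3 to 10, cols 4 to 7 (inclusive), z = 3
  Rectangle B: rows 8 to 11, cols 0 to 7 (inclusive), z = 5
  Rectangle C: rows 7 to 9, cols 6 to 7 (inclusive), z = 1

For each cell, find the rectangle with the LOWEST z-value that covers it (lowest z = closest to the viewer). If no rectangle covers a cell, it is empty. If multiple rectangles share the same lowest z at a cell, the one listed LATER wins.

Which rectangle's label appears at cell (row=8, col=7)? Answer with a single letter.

Check cell (8,7):
  A: rows 3-10 cols 4-7 z=3 -> covers; best now A (z=3)
  B: rows 8-11 cols 0-7 z=5 -> covers; best now A (z=3)
  C: rows 7-9 cols 6-7 z=1 -> covers; best now C (z=1)
Winner: C at z=1

Answer: C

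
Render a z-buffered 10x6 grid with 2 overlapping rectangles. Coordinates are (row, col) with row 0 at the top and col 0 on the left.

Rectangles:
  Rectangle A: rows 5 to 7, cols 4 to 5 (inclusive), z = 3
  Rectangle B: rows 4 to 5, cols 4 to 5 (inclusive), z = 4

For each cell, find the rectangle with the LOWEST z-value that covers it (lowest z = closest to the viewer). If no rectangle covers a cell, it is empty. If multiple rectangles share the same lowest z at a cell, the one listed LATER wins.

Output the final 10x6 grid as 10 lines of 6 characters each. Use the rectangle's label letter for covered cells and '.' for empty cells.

......
......
......
......
....BB
....AA
....AA
....AA
......
......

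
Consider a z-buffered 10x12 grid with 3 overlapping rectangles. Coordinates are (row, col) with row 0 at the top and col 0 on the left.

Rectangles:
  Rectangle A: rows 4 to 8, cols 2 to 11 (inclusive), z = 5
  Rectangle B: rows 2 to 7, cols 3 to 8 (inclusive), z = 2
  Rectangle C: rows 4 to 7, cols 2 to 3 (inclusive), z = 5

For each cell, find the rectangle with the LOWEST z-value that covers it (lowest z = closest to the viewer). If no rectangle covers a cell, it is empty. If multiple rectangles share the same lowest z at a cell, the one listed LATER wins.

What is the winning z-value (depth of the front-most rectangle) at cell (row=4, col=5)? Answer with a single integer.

Answer: 2

Derivation:
Check cell (4,5):
  A: rows 4-8 cols 2-11 z=5 -> covers; best now A (z=5)
  B: rows 2-7 cols 3-8 z=2 -> covers; best now B (z=2)
  C: rows 4-7 cols 2-3 -> outside (col miss)
Winner: B at z=2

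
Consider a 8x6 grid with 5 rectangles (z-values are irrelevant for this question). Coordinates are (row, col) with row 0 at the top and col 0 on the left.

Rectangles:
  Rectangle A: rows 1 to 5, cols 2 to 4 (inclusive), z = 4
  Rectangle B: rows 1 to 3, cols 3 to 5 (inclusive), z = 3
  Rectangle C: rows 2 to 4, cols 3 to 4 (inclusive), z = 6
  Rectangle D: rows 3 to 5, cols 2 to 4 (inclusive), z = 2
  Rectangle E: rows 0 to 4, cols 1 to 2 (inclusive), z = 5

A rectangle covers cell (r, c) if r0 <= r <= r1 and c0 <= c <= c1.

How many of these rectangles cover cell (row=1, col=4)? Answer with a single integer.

Check cell (1,4):
  A: rows 1-5 cols 2-4 -> covers
  B: rows 1-3 cols 3-5 -> covers
  C: rows 2-4 cols 3-4 -> outside (row miss)
  D: rows 3-5 cols 2-4 -> outside (row miss)
  E: rows 0-4 cols 1-2 -> outside (col miss)
Count covering = 2

Answer: 2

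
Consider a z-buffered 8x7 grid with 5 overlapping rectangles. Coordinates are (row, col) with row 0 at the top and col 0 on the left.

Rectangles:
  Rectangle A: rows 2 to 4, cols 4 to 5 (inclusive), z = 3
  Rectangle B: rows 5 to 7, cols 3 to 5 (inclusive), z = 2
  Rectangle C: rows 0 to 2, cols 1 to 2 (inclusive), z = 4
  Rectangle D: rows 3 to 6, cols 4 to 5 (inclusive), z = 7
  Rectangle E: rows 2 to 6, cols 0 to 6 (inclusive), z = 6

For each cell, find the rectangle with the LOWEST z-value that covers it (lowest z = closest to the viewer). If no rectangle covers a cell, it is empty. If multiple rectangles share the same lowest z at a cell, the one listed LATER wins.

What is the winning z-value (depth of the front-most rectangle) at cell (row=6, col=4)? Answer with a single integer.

Answer: 2

Derivation:
Check cell (6,4):
  A: rows 2-4 cols 4-5 -> outside (row miss)
  B: rows 5-7 cols 3-5 z=2 -> covers; best now B (z=2)
  C: rows 0-2 cols 1-2 -> outside (row miss)
  D: rows 3-6 cols 4-5 z=7 -> covers; best now B (z=2)
  E: rows 2-6 cols 0-6 z=6 -> covers; best now B (z=2)
Winner: B at z=2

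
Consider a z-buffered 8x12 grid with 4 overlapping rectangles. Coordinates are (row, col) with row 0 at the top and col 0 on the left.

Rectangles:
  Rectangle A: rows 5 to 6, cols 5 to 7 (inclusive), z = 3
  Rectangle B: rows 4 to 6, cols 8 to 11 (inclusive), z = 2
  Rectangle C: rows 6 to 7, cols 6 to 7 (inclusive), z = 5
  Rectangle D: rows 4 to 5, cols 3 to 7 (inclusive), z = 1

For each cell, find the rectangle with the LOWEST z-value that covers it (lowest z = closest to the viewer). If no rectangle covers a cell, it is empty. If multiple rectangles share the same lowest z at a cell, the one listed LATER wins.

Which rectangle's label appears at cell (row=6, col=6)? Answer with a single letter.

Answer: A

Derivation:
Check cell (6,6):
  A: rows 5-6 cols 5-7 z=3 -> covers; best now A (z=3)
  B: rows 4-6 cols 8-11 -> outside (col miss)
  C: rows 6-7 cols 6-7 z=5 -> covers; best now A (z=3)
  D: rows 4-5 cols 3-7 -> outside (row miss)
Winner: A at z=3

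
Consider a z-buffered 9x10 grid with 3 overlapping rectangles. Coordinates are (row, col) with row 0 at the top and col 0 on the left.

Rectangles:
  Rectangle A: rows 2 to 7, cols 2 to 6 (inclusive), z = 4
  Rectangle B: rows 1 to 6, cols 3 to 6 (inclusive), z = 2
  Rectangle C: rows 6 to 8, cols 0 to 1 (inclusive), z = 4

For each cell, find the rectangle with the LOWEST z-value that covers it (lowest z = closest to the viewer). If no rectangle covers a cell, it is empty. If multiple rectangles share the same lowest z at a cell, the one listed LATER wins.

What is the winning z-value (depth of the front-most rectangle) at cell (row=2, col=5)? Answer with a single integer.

Answer: 2

Derivation:
Check cell (2,5):
  A: rows 2-7 cols 2-6 z=4 -> covers; best now A (z=4)
  B: rows 1-6 cols 3-6 z=2 -> covers; best now B (z=2)
  C: rows 6-8 cols 0-1 -> outside (row miss)
Winner: B at z=2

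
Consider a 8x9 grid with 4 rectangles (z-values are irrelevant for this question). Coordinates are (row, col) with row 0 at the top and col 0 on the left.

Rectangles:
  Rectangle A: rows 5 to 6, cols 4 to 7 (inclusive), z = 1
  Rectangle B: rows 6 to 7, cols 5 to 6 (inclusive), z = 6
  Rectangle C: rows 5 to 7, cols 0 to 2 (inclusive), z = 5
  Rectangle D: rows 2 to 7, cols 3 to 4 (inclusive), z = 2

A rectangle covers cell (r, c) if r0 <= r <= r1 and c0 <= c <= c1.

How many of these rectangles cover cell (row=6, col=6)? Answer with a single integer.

Answer: 2

Derivation:
Check cell (6,6):
  A: rows 5-6 cols 4-7 -> covers
  B: rows 6-7 cols 5-6 -> covers
  C: rows 5-7 cols 0-2 -> outside (col miss)
  D: rows 2-7 cols 3-4 -> outside (col miss)
Count covering = 2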